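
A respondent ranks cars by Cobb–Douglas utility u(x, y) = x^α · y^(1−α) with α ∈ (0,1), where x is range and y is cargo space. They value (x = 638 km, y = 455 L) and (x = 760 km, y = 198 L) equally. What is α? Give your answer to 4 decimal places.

The Cobb–Douglas utilities coincide, so 638^α·455^(1−α) = 760^α·198^(1−α).
Taking logs: α·ln 638 + (1−α)·ln 455 = α·ln 760 + (1−α)·ln 198, i.e. α·-0.1749801 = (1−α)·-0.8320304.
With A = -0.1749801 and B = -0.8320304: α·A = (1−α)·B, so α = B/(A+B) = -0.8320304/-1.0070105 ≈ 0.8262.

α ≈ 0.8262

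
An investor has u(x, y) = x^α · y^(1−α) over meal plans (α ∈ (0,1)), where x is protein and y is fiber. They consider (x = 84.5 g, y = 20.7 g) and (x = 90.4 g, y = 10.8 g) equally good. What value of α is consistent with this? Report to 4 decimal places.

Set the two utilities equal: 84.5^α·20.7^(1−α) = 90.4^α·10.8^(1−α).
(84.5/90.4)^α = (10.8/20.7)^(1−α); take logs: α·ln(84.5/90.4) = (1−α)·ln(10.8/20.7), i.e. α·-0.0674927 = (1−α)·-0.6505876.
With A = -0.0674927 and B = -0.6505876: α·A = (1−α)·B, so α = B/(A+B) = -0.6505876/-0.7180803 ≈ 0.9060.

α ≈ 0.9060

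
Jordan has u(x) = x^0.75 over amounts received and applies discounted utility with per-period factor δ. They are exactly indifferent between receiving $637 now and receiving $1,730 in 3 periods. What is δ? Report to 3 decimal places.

δ ≈ 0.779

Indifference means u(637) = δ^3 · u(1730), so δ^3 = u(637)/u(1730).
Since u(x) = x^0.75, δ^3 = (637/1730)^0.75 = 0.36821^0.75 = 0.47268.
Taking the cube root: δ = 0.47268^(1/3) ≈ 0.779.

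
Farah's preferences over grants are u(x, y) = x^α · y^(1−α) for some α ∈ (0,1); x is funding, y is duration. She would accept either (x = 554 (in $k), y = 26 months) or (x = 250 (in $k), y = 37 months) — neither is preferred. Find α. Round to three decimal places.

α ≈ 0.307

The Cobb–Douglas utilities coincide, so 554^α·26^(1−α) = 250^α·37^(1−α).
(554/250)^α = (37/26)^(1−α); take logs: α·ln(554/250) = (1−α)·ln(37/26), i.e. α·0.795704 = (1−α)·0.352821.
Thus α·(1.148525) = 0.352821, so α = 0.352821/1.148525 ≈ 0.307.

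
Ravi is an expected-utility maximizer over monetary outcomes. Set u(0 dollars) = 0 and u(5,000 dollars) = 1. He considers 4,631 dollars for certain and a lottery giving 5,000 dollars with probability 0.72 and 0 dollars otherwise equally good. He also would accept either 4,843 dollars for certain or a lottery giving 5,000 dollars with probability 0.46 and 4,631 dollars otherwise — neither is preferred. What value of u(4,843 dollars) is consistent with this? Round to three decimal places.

0.849

From the first indifference, u(4,631 dollars) = 0.72·u(5,000 dollars) + 0.28·u(0 dollars) = 0.72·1 + 0.28·0 = 0.72.
The second indifference gives u(4,843 dollars) = 0.46·u(5,000 dollars) + 0.54·u(4,631 dollars) = 0.46·1.00 + 0.54·0.72 = 0.8488.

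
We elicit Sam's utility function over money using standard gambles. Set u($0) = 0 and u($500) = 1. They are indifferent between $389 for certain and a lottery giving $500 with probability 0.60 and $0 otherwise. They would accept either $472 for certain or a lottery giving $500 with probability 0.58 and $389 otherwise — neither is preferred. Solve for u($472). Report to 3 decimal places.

From the first indifference, u($389) = 0.60·u($500) + 0.40·u($0) = 0.60·1 + 0.40·0 = 0.60.
Chaining: u($472) = 0.58·1.00 + 0.42·0.60 = 0.8320.

0.832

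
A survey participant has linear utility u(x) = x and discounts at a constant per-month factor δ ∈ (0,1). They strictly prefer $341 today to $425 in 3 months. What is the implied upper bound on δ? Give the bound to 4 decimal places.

Under u(x) = x this choice says 341 > δ^3·425.
Hence δ^3 < 341/425 = 0.80235, and x ↦ x^(1/3) is increasing on (0,∞).
δ < (341/425)^(1/3) ≈ 0.9292.

δ < 0.9292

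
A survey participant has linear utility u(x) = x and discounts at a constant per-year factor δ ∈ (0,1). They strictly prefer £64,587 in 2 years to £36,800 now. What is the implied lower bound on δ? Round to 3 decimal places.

The preference means 36800 < δ^2·64587.
Dividing by 64587: δ^2 > 0.56977. Both sides are positive, so the square root keeps the direction.
δ > 0.56977^(1/2) = 0.755.

δ > 0.755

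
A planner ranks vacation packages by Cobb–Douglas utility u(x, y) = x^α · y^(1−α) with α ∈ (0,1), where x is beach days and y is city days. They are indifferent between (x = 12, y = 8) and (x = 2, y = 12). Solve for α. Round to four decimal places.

Indifference: 12^α · 8^(1−α) = 2^α · 12^(1−α).
Rearrange to (12/2)^α = (12/8)^(1−α) and take logs: α·1.7917595 = (1−α)·0.4054651.
With A = 1.7917595 and B = 0.4054651: α·A = (1−α)·B, so α = B/(A+B) = 0.4054651/2.1972246 ≈ 0.1845.

α ≈ 0.1845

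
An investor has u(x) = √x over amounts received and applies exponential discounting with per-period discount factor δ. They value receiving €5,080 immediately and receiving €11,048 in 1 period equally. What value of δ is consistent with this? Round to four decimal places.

δ ≈ 0.6781

The payoff in 1 period is discounted by δ, so u(5080) = δ·u(11048) and δ = u(5080)/u(11048).
Since u(x) = √x, δ = √(5080/11048) = 0.67809.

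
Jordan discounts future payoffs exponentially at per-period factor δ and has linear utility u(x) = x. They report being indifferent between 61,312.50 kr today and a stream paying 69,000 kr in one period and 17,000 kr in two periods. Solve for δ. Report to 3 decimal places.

The stream is worth 69000δ + 17000δ² today, so 69000δ + 17000δ² = 61312.50.
That is, 17000δ² + 69000δ − 61312.50 = 0, a quadratic in δ.
The positive root is δ = [−69000 + √(69000² + 4·17000·61312.50)] / (2·17000) = (−69000 + 94500.000)/34000 ≈ 0.750.

δ ≈ 0.750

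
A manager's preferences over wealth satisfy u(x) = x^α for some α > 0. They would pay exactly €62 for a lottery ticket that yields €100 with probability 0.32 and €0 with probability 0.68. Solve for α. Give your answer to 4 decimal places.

Since u(0) = 0, the lottery's EU is 0.32·100^α.
Equating: 62^α = 0.32·100^α, i.e. 0.6200^α = 0.32.
Taking logs: α·ln(62/100) = ln(0.32), so α = -1.1394343 / -0.4780358 ≈ 2.3836.

α ≈ 2.3836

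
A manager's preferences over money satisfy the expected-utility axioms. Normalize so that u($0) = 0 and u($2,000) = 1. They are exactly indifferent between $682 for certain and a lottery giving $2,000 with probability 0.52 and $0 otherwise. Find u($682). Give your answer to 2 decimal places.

0.52

u($682) equals the lottery's expected utility: 0.52·1 + 0.48·0 = 0.52.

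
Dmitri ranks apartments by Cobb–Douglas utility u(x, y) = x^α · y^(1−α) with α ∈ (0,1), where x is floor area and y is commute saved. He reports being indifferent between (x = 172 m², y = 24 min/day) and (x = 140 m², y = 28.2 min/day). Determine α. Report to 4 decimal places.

Set the two utilities equal: 172^α·24^(1−α) = 140^α·28.2^(1−α).
Taking logs: α·ln 172 + (1−α)·ln 24 = α·ln 140 + (1−α)·ln 28.2, i.e. α·0.2058521 = (1−α)·0.1612681.
Thus α·(0.3671202) = 0.1612681, so α = 0.1612681/0.3671202 ≈ 0.4393.

α ≈ 0.4393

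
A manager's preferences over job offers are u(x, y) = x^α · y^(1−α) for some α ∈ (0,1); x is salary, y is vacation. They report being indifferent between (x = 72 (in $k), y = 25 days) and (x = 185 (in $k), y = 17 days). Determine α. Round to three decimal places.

α ≈ 0.290

Indifference: 72^α · 25^(1−α) = 185^α · 17^(1−α).
Rearrange to (72/185)^α = (17/25)^(1−α) and take logs: α·-0.943690 = (1−α)·-0.385662.
Thus α·(-1.329352) = -0.385662, so α = -0.385662/-1.329352 ≈ 0.290.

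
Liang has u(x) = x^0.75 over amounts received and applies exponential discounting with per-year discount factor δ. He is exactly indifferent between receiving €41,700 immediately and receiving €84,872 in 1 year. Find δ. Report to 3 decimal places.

δ ≈ 0.587

Equating discounted utilities: u(41700) = δ·u(84872) ⇒ δ = u(41700)/u(84872).
Since u(x) = x^0.75, δ = (41700/84872)^0.75 = 0.49133^0.75 = 0.58685.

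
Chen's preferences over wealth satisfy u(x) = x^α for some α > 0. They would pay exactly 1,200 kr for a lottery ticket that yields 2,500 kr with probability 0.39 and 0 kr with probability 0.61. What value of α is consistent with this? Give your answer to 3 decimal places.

Since u(0) = 0, the lottery's EU is 0.39·2500^α.
Indifference: 1200^α = 0.39·2500^α, so (1200/2500)^α = 0.39.
Take logs: α = ln 0.39 / ln(1200/2500) ≈ 1.28290.

α ≈ 1.283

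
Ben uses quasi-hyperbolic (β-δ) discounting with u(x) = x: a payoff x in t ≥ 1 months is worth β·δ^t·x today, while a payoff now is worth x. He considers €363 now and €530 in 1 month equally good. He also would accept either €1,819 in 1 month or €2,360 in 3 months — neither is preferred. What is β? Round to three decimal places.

The second indifference involves only future payoffs, so β cancels: β·δ^1·1819 = β·δ^3·2360, giving δ^2 = 1819/2360 = 0.77076, so δ = 0.87793.
The first indifference: 363 = β·δ·530, so β = 363/(δ·530) = 363/(0.87793·530) ≈ 0.780.

β ≈ 0.780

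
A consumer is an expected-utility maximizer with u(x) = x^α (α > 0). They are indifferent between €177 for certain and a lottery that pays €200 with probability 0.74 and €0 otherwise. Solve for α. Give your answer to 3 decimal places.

Since u(0) = 0, the lottery's EU is 0.74·200^α.
Equating: 177^α = 0.74·200^α, i.e. 0.8850^α = 0.74.
α = ln(0.74) / ln(177/200) = -0.301105/-0.122168 ≈ 2.465.

α ≈ 2.465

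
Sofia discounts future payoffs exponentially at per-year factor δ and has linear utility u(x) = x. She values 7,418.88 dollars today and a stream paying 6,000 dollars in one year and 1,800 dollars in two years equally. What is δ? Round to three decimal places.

Present value of the stream is 6000·δ + 1800·δ². Indifference gives 6000δ + 1800δ² = 7418.88.
That is, 1800δ² + 6000δ − 7418.88 = 0, a quadratic in δ.
By the quadratic formula (taking the positive root), δ = (−6000 + √89415936.00) / 3600 ≈ 0.960.

δ ≈ 0.960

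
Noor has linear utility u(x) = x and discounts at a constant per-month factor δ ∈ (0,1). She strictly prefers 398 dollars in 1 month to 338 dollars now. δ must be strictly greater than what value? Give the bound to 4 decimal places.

Under u(x) = x this choice says 338 < δ·398.
So δ > 338/398 = 0.84925.

δ > 0.8492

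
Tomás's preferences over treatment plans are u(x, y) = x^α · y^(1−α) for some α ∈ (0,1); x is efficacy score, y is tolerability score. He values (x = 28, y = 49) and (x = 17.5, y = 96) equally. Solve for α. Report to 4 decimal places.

α ≈ 0.5886

Set the two utilities equal: 28^α·49^(1−α) = 17.5^α·96^(1−α).
(28/17.5)^α = (96/49)^(1−α); take logs: α·ln(28/17.5) = (1−α)·ln(96/49), i.e. α·0.4700036 = (1−α)·0.6725279.
With A = 0.4700036 and B = 0.6725279: α·A = (1−α)·B, so α = B/(A+B) = 0.6725279/1.1425315 ≈ 0.5886.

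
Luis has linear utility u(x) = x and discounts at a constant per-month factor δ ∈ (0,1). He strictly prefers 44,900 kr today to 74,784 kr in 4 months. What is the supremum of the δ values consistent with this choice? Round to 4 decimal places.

Comparing present values: 44900 > δ^4·74784.
So δ^4 < 44900/74784 = 0.60040; taking the 4th root of both positive sides preserves the inequality.
δ < 0.60040^(1/4) = 0.8803.

δ < 0.8803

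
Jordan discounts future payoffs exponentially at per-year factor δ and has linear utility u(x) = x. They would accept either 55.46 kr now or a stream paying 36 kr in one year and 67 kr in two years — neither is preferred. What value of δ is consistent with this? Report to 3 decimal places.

δ ≈ 0.680

Present value of the stream is 36·δ + 67·δ². Indifference gives 36δ + 67δ² = 55.46.
That is, 67δ² + 36δ − 55.46 = 0, a quadratic in δ.
By the quadratic formula (taking the positive root), δ = (−36 + √16159.28) / 134 ≈ 0.680.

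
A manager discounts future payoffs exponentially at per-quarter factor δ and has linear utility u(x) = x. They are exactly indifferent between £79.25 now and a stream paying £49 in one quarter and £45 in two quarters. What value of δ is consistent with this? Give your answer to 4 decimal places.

Equating present values: 79.25 = 49δ + 45δ².
Rearranged: 45δ² + 49δ − 79.25 = 0.
By the quadratic formula (taking the positive root), δ = (−49 + √16666.00) / 90 ≈ 0.8900.

δ ≈ 0.8900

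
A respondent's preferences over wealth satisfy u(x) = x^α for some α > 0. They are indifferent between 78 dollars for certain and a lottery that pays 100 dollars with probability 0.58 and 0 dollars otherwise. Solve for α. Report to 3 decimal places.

The lottery's expected utility is 0.58·u(100) + 0.42·u(0) = 0.58·100^α (since u(0) = 0 for α > 0).
Indifference: 78^α = 0.58·100^α, so (78/100)^α = 0.58.
Take logs: α = ln 0.58 / ln(78/100) ≈ 2.19240.

α ≈ 2.192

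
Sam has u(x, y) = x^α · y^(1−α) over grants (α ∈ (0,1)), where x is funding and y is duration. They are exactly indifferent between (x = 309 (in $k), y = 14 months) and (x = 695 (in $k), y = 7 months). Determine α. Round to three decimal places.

α ≈ 0.461

Indifference: 309^α · 14^(1−α) = 695^α · 7^(1−α).
Rearrange to (309/695)^α = (7/14)^(1−α) and take logs: α·-0.810571 = (1−α)·-0.693147.
Thus α·(-1.503718) = -0.693147, so α = -0.693147/-1.503718 ≈ 0.461.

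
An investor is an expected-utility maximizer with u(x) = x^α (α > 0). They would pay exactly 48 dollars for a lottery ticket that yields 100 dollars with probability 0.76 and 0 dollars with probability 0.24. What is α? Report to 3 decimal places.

α ≈ 0.374

The lottery's expected utility is 0.76·u(100) + 0.24·u(0) = 0.76·100^α (since u(0) = 0 for α > 0).
Indifference: 48^α = 0.76·100^α, so (48/100)^α = 0.76.
α = ln(0.76) / ln(48/100) = -0.274437/-0.733969 ≈ 0.374.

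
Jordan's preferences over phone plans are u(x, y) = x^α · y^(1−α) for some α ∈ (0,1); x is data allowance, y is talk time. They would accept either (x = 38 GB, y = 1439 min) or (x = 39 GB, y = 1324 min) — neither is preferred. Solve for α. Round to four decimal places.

Indifference: 38^α · 1439^(1−α) = 39^α · 1324^(1−α).
Taking logs: α·ln 38 + (1−α)·ln 1439 = α·ln 39 + (1−α)·ln 1324, i.e. α·-0.0259755 = (1−α)·-0.0832910.
Thus α·(-0.1092665) = -0.0832910, so α = -0.0832910/-0.1092665 ≈ 0.7623.

α ≈ 0.7623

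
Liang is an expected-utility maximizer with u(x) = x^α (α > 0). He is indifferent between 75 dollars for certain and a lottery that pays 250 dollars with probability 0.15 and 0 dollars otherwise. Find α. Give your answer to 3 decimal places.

α ≈ 1.576

EU(lottery) = 0.15·250^α + 0.85·0 = 0.15·250^α.
Equating: 75^α = 0.15·250^α, i.e. 0.3000^α = 0.15.
Take logs: α = ln 0.15 / ln(75/250) ≈ 1.57572.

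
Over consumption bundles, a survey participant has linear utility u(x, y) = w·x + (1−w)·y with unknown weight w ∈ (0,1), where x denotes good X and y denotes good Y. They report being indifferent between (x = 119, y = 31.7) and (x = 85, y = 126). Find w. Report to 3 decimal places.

w = 0.735

u(119,31.7) = u(85,126) means w·119 + (1−w)·31.7 = w·85 + (1−w)·126.
Collecting terms: w·34 = (1−w)·94.3.
The marginal rate of substitution is 94.3/34, so w = 94.3/(34+94.3) = 0.735.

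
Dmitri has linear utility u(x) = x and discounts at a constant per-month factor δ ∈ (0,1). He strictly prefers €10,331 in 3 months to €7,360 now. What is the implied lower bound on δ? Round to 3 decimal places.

Comparing present values: 7360 < δ^3·10331.
Dividing by 10331: δ^3 > 0.71242. Both sides are positive, so the cube root keeps the direction.
δ > (7360/10331)^(1/3) ≈ 0.893.

δ > 0.893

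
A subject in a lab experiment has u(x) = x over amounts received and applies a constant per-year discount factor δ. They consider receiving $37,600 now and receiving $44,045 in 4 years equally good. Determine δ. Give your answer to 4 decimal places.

Equating discounted utilities: u(37600) = δ^4·u(44045) ⇒ δ^4 = u(37600)/u(44045).
With u(x) = x: δ^4 = 37600/44045 = 0.85367.
Hence δ = (0.85367)^(1/4) = 0.961220.

δ ≈ 0.9612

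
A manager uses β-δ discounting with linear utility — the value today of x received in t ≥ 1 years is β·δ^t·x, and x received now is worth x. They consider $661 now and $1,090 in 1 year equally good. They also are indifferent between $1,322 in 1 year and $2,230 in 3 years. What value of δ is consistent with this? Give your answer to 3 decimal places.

δ ≈ 0.770

From the later pair, β·δ^1·1322 = β·δ^3·2230; dividing through, δ^2 = 1322/2230 = 0.59283, so δ = 0.76995.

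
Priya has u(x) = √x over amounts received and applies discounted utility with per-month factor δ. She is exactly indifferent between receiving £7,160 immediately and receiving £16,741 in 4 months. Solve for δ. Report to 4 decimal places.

δ ≈ 0.8993

Equating discounted utilities: u(7160) = δ^4·u(16741) ⇒ δ^4 = u(7160)/u(16741).
Since u(x) = √x, δ^4 = √(7160/16741) = 0.65398.
So δ = 0.65398^(1/4) ≈ 0.8993.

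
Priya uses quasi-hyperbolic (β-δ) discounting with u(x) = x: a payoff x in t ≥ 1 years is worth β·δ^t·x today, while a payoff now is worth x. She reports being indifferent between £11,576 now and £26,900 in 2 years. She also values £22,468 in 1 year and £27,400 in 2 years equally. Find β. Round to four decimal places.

β ≈ 0.6400

Both payoffs in the second observation are in the future, so β drops out: δ^1·22468 = δ^2·27400 ⇒ δ = 22468/27400 = 0.82000.
The first indifference: 11576 = β·δ^2·26900, so β = 11576/(δ^2·26900) = 11576/(0.67240·26900) ≈ 0.6400.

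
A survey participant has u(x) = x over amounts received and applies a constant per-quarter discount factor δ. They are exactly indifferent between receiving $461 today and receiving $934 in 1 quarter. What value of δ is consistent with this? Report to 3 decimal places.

The payoff in 1 quarter is discounted by δ, so u(461) = δ·u(934) and δ = u(461)/u(934).
With u(x) = x: δ = 461/934 = 0.49358.

δ ≈ 0.494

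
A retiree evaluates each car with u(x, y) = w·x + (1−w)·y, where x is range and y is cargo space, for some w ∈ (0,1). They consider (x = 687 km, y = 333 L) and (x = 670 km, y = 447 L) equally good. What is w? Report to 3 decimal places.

w = 0.870

Equating utilities: w·687 + (1−w)·333 = w·670 + (1−w)·447.
Rearranging, 17·w − 114·(1−w) = 0.
Hence w = 114/(17+114) = 114/131 = 0.870.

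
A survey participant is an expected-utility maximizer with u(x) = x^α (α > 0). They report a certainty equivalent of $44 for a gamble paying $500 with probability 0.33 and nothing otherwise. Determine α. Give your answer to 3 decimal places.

EU(lottery) = 0.33·500^α + 0.67·0 = 0.33·500^α.
Equating: 44^α = 0.33·500^α, i.e. 0.0880^α = 0.33.
α = ln(0.33) / ln(44/500) = -1.108663/-2.430418 ≈ 0.456.

α ≈ 0.456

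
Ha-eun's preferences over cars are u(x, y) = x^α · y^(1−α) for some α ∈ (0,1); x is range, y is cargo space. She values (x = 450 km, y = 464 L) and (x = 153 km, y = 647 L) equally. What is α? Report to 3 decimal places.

α ≈ 0.236

The Cobb–Douglas utilities coincide, so 450^α·464^(1−α) = 153^α·647^(1−α).
Rearrange to (450/153)^α = (647/464)^(1−α) and take logs: α·1.078810 = (1−α)·0.332462.
Thus α·(1.411272) = 0.332462, so α = 0.332462/1.411272 ≈ 0.236.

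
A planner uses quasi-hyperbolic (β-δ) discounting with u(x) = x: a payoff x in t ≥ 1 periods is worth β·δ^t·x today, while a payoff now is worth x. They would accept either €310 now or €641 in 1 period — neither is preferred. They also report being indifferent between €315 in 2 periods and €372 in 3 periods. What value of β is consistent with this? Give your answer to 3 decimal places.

The second indifference involves only future payoffs, so β cancels: β·δ^2·315 = β·δ^3·372, giving δ = 315/372 = 0.84677.
Substituting δ into 310 = β·δ·641: β = 310/(542.782) ≈ 0.571.

β ≈ 0.571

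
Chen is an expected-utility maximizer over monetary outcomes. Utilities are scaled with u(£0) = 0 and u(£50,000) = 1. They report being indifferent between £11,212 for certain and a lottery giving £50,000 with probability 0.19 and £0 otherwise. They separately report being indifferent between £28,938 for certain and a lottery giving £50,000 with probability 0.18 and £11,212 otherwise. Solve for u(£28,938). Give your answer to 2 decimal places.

The first gamble pins u(£11,212): it must equal 0.19·1 + 0.81·0 = 0.19.
The second indifference gives u(£28,938) = 0.18·u(£50,000) + 0.82·u(£11,212) = 0.18·1.00 + 0.82·0.19 = 0.3358.

0.34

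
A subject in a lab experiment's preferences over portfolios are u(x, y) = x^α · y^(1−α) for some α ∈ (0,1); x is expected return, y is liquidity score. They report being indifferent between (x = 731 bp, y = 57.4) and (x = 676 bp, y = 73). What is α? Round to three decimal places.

The Cobb–Douglas utilities coincide, so 731^α·57.4^(1−α) = 676^α·73^(1−α).
(731/676)^α = (73/57.4)^(1−α); take logs: α·ln(731/676) = (1−α)·ln(73/57.4), i.e. α·0.078220 = (1−α)·0.240415.
With A = 0.078220 and B = 0.240415: α·A = (1−α)·B, so α = B/(A+B) = 0.240415/0.318635 ≈ 0.755.

α ≈ 0.755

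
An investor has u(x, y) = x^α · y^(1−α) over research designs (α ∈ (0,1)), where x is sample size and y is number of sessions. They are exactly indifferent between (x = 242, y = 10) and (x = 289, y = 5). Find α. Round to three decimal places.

α ≈ 0.796

Set the two utilities equal: 242^α·10^(1−α) = 289^α·5^(1−α).
(242/289)^α = (5/10)^(1−α); take logs: α·ln(242/289) = (1−α)·ln(5/10), i.e. α·-0.177489 = (1−α)·-0.693147.
Thus α·(-0.870636) = -0.693147, so α = -0.693147/-0.870636 ≈ 0.796.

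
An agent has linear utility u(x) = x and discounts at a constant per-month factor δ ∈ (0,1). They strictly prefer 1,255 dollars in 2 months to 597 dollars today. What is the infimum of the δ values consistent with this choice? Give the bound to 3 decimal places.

The preference means 597 < δ^2·1255.
Dividing by 1255: δ^2 > 0.47570. Both sides are positive, so the square root keeps the direction.
δ > 0.47570^(1/2) = 0.690.

δ > 0.690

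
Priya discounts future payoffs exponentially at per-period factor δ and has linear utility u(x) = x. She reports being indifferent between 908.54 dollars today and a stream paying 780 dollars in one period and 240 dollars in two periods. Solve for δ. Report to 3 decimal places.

The stream is worth 780δ + 240δ² today, so 780δ + 240δ² = 908.54.
So 240δ² + 780δ − 908.54 = 0.
The positive root is δ = [−780 + √(780² + 4·240·908.54)] / (2·240) = (−780 + 1216.798)/480 ≈ 0.910.

δ ≈ 0.910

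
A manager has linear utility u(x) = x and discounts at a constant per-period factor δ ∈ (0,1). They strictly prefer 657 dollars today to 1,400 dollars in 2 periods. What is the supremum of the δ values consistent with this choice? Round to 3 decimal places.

Under u(x) = x this choice says 657 > δ^2·1400.
Hence δ^2 < 657/1400 = 0.46929, and x ↦ x^(1/2) is increasing on (0,∞).
δ < 0.46929^(1/2) = 0.685.

δ < 0.685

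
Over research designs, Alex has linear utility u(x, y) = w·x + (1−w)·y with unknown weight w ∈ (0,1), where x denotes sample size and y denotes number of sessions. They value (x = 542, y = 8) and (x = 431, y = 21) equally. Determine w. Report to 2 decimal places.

Equating utilities: w·542 + (1−w)·8 = w·431 + (1−w)·21.
Collecting terms: w·111 = (1−w)·13.
The marginal rate of substitution is 13/111, so w = 13/(111+13) = 0.10.

w = 0.10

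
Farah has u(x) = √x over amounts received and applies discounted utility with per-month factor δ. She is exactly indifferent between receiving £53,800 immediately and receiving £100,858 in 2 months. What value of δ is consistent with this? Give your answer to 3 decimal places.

The payoff in 2 months is discounted by δ^2, so u(53800) = δ^2·u(100858) and δ^2 = u(53800)/u(100858).
Since u(x) = √x, δ^2 = √(53800/100858) = 0.73036.
So δ = 0.73036^(1/2) ≈ 0.855.

δ ≈ 0.855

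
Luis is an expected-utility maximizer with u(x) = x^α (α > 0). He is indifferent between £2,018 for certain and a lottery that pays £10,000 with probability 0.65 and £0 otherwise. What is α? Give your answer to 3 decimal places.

Since u(0) = 0, the lottery's EU is 0.65·10000^α.
Equating: 2018^α = 0.65·10000^α, i.e. 0.2018^α = 0.65.
Taking logs: α·ln(2018/10000) = ln(0.65), so α = -0.430783 / -1.600478 ≈ 0.269.

α ≈ 0.269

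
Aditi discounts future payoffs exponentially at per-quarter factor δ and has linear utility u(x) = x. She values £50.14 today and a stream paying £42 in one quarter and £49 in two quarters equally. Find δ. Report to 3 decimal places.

Equating present values: 50.14 = 42δ + 49δ².
That is, 49δ² + 42δ − 50.14 = 0, a quadratic in δ.
δ = (−42 + √(42² + 4·49·50.14)) / (2·49) = (−42 + √11591.44) / 98 ≈ 0.670.

δ ≈ 0.670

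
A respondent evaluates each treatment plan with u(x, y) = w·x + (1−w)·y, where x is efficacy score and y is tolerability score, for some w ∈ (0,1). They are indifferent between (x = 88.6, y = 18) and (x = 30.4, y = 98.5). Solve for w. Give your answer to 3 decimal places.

w = 0.580

Equating utilities: w·88.6 + (1−w)·18 = w·30.4 + (1−w)·98.5.
w·(88.6−30.4) = (1−w)·(98.5−18), i.e. w·58.2 = (1−w)·80.5.
So w/(1−w) = 80.5/58.2 = 1.3832, giving w = 80.5/(58.2+80.5) = 0.580.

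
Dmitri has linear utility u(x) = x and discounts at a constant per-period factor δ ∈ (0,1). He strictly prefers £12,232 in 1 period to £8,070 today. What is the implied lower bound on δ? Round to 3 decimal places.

δ > 0.660

Comparing present values: 8070 < δ·12232.
Dividing through by 12232 gives δ > 0.65974.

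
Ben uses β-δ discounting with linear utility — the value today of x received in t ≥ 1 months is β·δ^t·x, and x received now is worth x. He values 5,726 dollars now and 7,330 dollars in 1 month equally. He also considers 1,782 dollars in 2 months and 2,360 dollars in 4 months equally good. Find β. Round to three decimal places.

β ≈ 0.899

Both payoffs in the second observation are in the future, so β drops out: δ^2·1782 = δ^4·2360 ⇒ δ^2 = 1782/2360 = 0.75508, so δ = 0.86896.
Now use the now-vs-future pair: 5726 = β·δ·7330 gives β = 5726/(0.86896·7330) ≈ 0.899.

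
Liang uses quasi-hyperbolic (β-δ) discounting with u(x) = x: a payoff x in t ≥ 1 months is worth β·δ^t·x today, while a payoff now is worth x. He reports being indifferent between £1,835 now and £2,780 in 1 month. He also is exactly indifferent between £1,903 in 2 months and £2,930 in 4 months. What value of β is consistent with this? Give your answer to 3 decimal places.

β ≈ 0.819

The second indifference involves only future payoffs, so β cancels: β·δ^2·1903 = β·δ^4·2930, giving δ^2 = 1903/2930 = 0.64949, so δ = 0.80591.
Now use the now-vs-future pair: 1835 = β·δ·2780 gives β = 1835/(0.80591·2780) ≈ 0.819.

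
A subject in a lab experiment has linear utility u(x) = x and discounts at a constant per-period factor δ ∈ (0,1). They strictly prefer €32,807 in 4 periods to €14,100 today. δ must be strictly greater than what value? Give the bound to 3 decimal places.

δ > 0.810

Comparing present values: 14100 < δ^4·32807.
So δ^4 > 14100/32807 = 0.42979; taking the 4th root of both positive sides preserves the inequality.
δ > 0.42979^(1/4) = 0.810.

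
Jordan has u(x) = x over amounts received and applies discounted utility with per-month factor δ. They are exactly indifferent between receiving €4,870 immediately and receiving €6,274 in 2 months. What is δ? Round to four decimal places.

δ ≈ 0.8810

Indifference means u(4870) = δ^2 · u(6274), so δ^2 = u(4870)/u(6274).
With u(x) = x: δ^2 = 4870/6274 = 0.77622.
Hence δ = (0.77622)^(1/2) = 0.881033.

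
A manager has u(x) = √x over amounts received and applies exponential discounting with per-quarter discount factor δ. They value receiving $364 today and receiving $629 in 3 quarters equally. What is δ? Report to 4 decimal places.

δ ≈ 0.9129

Equating discounted utilities: u(364) = δ^3·u(629) ⇒ δ^3 = u(364)/u(629).
Since u(x) = √x, δ^3 = √(364/629) = 0.76072.
So δ = 0.76072^(1/3) ≈ 0.9129.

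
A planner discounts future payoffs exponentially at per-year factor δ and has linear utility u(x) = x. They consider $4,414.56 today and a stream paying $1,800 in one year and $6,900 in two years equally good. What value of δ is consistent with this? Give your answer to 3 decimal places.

δ ≈ 0.680

The stream is worth 1800δ + 6900δ² today, so 1800δ + 6900δ² = 4414.56.
That is, 6900δ² + 1800δ − 4414.56 = 0, a quadratic in δ.
By the quadratic formula (taking the positive root), δ = (−1800 + √125081856.00) / 13800 ≈ 0.680.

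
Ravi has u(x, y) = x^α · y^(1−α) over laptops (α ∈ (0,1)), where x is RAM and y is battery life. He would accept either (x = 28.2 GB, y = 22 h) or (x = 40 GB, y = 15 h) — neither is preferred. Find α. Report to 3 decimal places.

α ≈ 0.523

Indifference: 28.2^α · 22^(1−α) = 40^α · 15^(1−α).
(28.2/40)^α = (15/22)^(1−α); take logs: α·ln(28.2/40) = (1−α)·ln(15/22), i.e. α·-0.349557 = (1−α)·-0.382992.
So α/(1−α) = (-0.382992)/(-0.349557) = 1.095650, and α = 1.095650/2.095650 ≈ 0.523.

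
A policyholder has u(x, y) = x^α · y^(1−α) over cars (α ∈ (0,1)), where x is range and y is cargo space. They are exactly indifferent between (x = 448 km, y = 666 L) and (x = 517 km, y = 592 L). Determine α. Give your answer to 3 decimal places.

α ≈ 0.451

The Cobb–Douglas utilities coincide, so 448^α·666^(1−α) = 517^α·592^(1−α).
(448/517)^α = (592/666)^(1−α); take logs: α·ln(448/517) = (1−α)·ln(592/666), i.e. α·-0.143250 = (1−α)·-0.117783.
With A = -0.143250 and B = -0.117783: α·A = (1−α)·B, so α = B/(A+B) = -0.117783/-0.261033 ≈ 0.451.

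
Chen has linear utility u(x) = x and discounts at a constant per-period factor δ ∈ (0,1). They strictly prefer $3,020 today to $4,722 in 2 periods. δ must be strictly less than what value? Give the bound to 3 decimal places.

The preference means 3020 > δ^2·4722.
So δ^2 < 3020/4722 = 0.63956; taking the square root of both positive sides preserves the inequality.
δ < 0.63956^(1/2) = 0.800.

δ < 0.800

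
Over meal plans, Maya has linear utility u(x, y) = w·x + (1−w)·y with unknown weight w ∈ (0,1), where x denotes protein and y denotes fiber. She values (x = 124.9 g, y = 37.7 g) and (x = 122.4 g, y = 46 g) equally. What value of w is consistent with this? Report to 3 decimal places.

w = 0.769

Indifference: w·124.9 + (1−w)·37.7 = w·122.4 + (1−w)·46.
Rearranging, 2.5·w − 8.3·(1−w) = 0.
So w/(1−w) = 8.3/2.5 = 3.3200, giving w = 8.3/(2.5+8.3) = 0.769.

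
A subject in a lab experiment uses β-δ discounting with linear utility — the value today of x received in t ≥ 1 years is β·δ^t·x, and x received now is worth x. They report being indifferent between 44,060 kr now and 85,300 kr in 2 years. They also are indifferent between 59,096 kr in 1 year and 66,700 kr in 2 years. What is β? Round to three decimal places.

The second indifference involves only future payoffs, so β cancels: β·δ^1·59096 = β·δ^2·66700, giving δ = 59096/66700 = 0.88600.
Substituting δ into 44060 = β·δ^2·85300: β = 44060/(66959.706) ≈ 0.658.

β ≈ 0.658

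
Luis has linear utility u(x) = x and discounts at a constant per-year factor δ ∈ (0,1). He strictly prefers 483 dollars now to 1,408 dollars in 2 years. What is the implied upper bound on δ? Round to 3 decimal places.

δ < 0.586

Under u(x) = x this choice says 483 > δ^2·1408.
Hence δ^2 < 483/1408 = 0.34304, and x ↦ x^(1/2) is increasing on (0,∞).
δ < 0.34304^(1/2) = 0.586.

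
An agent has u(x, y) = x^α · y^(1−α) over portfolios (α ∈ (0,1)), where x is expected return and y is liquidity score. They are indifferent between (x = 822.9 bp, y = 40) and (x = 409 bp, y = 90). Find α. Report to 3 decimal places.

The Cobb–Douglas utilities coincide, so 822.9^α·40^(1−α) = 409^α·90^(1−α).
Taking logs: α·ln 822.9 + (1−α)·ln 40 = α·ln 409 + (1−α)·ln 90, i.e. α·0.699120 = (1−α)·0.810930.
So α/(1−α) = (0.810930)/(0.699120) = 1.159930, and α = 1.159930/2.159930 ≈ 0.537.

α ≈ 0.537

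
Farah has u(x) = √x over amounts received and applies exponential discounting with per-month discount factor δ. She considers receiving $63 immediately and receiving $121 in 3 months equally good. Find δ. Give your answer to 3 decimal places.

δ ≈ 0.897

The payoff in 3 months is discounted by δ^3, so u(63) = δ^3·u(121) and δ^3 = u(63)/u(121).
Since u(x) = √x, δ^3 = √(63/121) = 0.72157.
So δ = 0.72157^(1/3) ≈ 0.897.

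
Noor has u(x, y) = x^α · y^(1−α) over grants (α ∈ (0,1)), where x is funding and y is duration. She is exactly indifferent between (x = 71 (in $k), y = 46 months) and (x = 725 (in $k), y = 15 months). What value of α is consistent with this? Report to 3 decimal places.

α ≈ 0.325

Set the two utilities equal: 71^α·46^(1−α) = 725^α·15^(1−α).
Rearrange to (71/725)^α = (15/46)^(1−α) and take logs: α·-2.323492 = (1−α)·-1.120591.
So α/(1−α) = (-1.120591)/(-2.323492) = 0.482287, and α = 0.482287/1.482287 ≈ 0.325.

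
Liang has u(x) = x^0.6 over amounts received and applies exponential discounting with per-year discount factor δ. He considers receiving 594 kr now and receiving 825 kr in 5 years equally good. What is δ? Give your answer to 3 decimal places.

Indifference means u(594) = δ^5 · u(825), so δ^5 = u(594)/u(825).
With u(x) = x^0.6: δ^5 = 594^0.6/825^0.6 = (594/825)^0.6 = 0.82111.
Hence δ = (0.82111)^(1/5) = 0.96135.

δ ≈ 0.961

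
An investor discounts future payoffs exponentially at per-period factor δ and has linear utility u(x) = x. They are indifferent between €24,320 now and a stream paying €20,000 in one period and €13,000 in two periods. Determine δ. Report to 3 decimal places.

δ ≈ 0.800

The stream is worth 20000δ + 13000δ² today, so 20000δ + 13000δ² = 24320.
That is, 13000δ² + 20000δ − 24320 = 0, a quadratic in δ.
δ = (−20000 + √(20000² + 4·13000·24320)) / (2·13000) = (−20000 + √1664640000.00) / 26000 ≈ 0.800.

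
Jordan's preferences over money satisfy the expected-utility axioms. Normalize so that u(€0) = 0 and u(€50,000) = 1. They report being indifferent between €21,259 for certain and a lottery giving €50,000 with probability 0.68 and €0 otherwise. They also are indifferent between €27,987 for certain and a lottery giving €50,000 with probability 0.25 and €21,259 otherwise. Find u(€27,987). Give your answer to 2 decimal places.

First, u(€21,259) = 0.68·u(€50,000) + 0.32·u(€0) = 0.68.
The second indifference gives u(€27,987) = 0.25·u(€50,000) + 0.75·u(€21,259) = 0.25·1.00 + 0.75·0.68 = 0.7600.

0.76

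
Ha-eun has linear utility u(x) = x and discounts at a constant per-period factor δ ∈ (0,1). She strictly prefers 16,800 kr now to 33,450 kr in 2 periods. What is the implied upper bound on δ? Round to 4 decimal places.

The preference means 16800 > δ^2·33450.
So δ^2 < 16800/33450 = 0.50224; taking the square root of both positive sides preserves the inequality.
δ < (16800/33450)^(1/2) ≈ 0.7087.

δ < 0.7087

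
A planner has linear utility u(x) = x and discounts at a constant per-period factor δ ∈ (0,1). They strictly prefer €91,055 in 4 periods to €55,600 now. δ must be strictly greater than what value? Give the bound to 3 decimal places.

δ > 0.884

Under u(x) = x this choice says 55600 < δ^4·91055.
Dividing by 91055: δ^4 > 0.61062. Both sides are positive, so the 4th root keeps the direction.
δ > (55600/91055)^(1/4) ≈ 0.884.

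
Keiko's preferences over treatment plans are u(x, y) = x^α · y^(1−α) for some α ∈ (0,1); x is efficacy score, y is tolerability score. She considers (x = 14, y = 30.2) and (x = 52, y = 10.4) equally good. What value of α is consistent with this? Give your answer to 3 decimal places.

α ≈ 0.448

Indifference: 14^α · 30.2^(1−α) = 52^α · 10.4^(1−α).
(14/52)^α = (10.4/30.2)^(1−α); take logs: α·ln(14/52) = (1−α)·ln(10.4/30.2), i.e. α·-1.312186 = (1−α)·-1.066036.
Thus α·(-2.378222) = -1.066036, so α = -1.066036/-2.378222 ≈ 0.448.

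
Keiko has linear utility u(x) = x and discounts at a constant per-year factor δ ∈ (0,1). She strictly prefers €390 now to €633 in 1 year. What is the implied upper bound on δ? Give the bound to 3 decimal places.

δ < 0.616

Comparing present values: 390 > δ·633.
So δ < 390/633 = 0.61611.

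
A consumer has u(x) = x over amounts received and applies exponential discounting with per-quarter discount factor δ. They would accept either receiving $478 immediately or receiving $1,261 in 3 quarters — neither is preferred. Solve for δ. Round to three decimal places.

δ ≈ 0.724

The payoff in 3 quarters is discounted by δ^3, so u(478) = δ^3·u(1261) and δ^3 = u(478)/u(1261).
With u(x) = x: δ^3 = 478/1261 = 0.37906.
Taking the cube root: δ = 0.37906^(1/3) ≈ 0.724.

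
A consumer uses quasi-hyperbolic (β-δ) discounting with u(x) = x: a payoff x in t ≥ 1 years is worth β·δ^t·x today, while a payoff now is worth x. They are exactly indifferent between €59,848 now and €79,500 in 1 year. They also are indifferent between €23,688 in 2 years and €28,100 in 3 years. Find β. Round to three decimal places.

β ≈ 0.893

The second indifference involves only future payoffs, so β cancels: β·δ^2·23688 = β·δ^3·28100, giving δ = 23688/28100 = 0.84299.
The first indifference: 59848 = β·δ·79500, so β = 59848/(δ·79500) = 59848/(0.84299·79500) ≈ 0.893.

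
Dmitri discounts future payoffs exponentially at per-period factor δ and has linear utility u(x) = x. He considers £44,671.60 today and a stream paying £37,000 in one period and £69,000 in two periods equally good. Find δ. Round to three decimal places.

δ ≈ 0.580

Equating present values: 44671.60 = 37000δ + 69000δ².
So 69000δ² + 37000δ − 44671.60 = 0.
δ = (−37000 + √(37000² + 4·69000·44671.60)) / (2·69000) = (−37000 + √13698361600.00) / 138000 ≈ 0.580.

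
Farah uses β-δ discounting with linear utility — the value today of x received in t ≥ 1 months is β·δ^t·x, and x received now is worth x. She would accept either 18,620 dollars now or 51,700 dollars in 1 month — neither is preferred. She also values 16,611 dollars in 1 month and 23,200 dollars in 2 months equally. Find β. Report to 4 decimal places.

β ≈ 0.5030

Both payoffs in the second observation are in the future, so β drops out: δ^1·16611 = δ^2·23200 ⇒ δ = 16611/23200 = 0.71599.
Now use the now-vs-future pair: 18620 = β·δ·51700 gives β = 18620/(0.71599·51700) ≈ 0.5030.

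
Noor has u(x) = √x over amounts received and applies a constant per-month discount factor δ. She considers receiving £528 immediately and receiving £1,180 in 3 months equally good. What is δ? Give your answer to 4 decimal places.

Equating discounted utilities: u(528) = δ^3·u(1180) ⇒ δ^3 = u(528)/u(1180).
With u(x) = √x: δ^3 = √528/√1180 = √(528/1180) = 0.66892.
So δ = 0.66892^(1/3) ≈ 0.8746.

δ ≈ 0.8746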